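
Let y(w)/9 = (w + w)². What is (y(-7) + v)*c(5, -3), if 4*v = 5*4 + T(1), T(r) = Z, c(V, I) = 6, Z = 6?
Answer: 10623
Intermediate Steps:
T(r) = 6
y(w) = 36*w² (y(w) = 9*(w + w)² = 9*(2*w)² = 9*(4*w²) = 36*w²)
v = 13/2 (v = (5*4 + 6)/4 = (20 + 6)/4 = (¼)*26 = 13/2 ≈ 6.5000)
(y(-7) + v)*c(5, -3) = (36*(-7)² + 13/2)*6 = (36*49 + 13/2)*6 = (1764 + 13/2)*6 = (3541/2)*6 = 10623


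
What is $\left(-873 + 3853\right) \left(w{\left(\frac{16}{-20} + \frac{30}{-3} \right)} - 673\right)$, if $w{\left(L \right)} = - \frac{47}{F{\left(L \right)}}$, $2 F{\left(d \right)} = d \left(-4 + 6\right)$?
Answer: $- \frac{53799430}{27} \approx -1.9926 \cdot 10^{6}$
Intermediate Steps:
$F{\left(d \right)} = d$ ($F{\left(d \right)} = \frac{d \left(-4 + 6\right)}{2} = \frac{d 2}{2} = \frac{2 d}{2} = d$)
$w{\left(L \right)} = - \frac{47}{L}$
$\left(-873 + 3853\right) \left(w{\left(\frac{16}{-20} + \frac{30}{-3} \right)} - 673\right) = \left(-873 + 3853\right) \left(- \frac{47}{\frac{16}{-20} + \frac{30}{-3}} - 673\right) = 2980 \left(- \frac{47}{16 \left(- \frac{1}{20}\right) + 30 \left(- \frac{1}{3}\right)} - 673\right) = 2980 \left(- \frac{47}{- \frac{4}{5} - 10} - 673\right) = 2980 \left(- \frac{47}{- \frac{54}{5}} - 673\right) = 2980 \left(\left(-47\right) \left(- \frac{5}{54}\right) - 673\right) = 2980 \left(\frac{235}{54} - 673\right) = 2980 \left(- \frac{36107}{54}\right) = - \frac{53799430}{27}$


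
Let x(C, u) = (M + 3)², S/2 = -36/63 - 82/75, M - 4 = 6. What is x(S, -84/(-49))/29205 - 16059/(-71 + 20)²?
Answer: -52062614/8440245 ≈ -6.1684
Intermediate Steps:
M = 10 (M = 4 + 6 = 10)
S = -1748/525 (S = 2*(-36/63 - 82/75) = 2*(-36*1/63 - 82*1/75) = 2*(-4/7 - 82/75) = 2*(-874/525) = -1748/525 ≈ -3.3295)
x(C, u) = 169 (x(C, u) = (10 + 3)² = 13² = 169)
x(S, -84/(-49))/29205 - 16059/(-71 + 20)² = 169/29205 - 16059/(-71 + 20)² = 169*(1/29205) - 16059/((-51)²) = 169/29205 - 16059/2601 = 169/29205 - 16059*1/2601 = 169/29205 - 5353/867 = -52062614/8440245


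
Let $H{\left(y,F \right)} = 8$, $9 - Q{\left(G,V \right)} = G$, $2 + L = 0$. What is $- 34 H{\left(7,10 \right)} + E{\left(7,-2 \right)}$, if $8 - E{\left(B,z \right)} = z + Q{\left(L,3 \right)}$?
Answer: $-273$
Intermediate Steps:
$L = -2$ ($L = -2 + 0 = -2$)
$Q{\left(G,V \right)} = 9 - G$
$E{\left(B,z \right)} = -3 - z$ ($E{\left(B,z \right)} = 8 - \left(z + \left(9 - -2\right)\right) = 8 - \left(z + \left(9 + 2\right)\right) = 8 - \left(z + 11\right) = 8 - \left(11 + z\right) = -3 - z$)
$- 34 H{\left(7,10 \right)} + E{\left(7,-2 \right)} = \left(-34\right) 8 - 1 = -272 + \left(-3 + 2\right) = -272 - 1 = -273$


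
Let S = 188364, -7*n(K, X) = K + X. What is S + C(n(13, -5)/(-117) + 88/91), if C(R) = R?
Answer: 154270916/819 ≈ 1.8837e+5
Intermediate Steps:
n(K, X) = -K/7 - X/7 (n(K, X) = -(K + X)/7 = -K/7 - X/7)
S + C(n(13, -5)/(-117) + 88/91) = 188364 + ((-1/7*13 - 1/7*(-5))/(-117) + 88/91) = 188364 + ((-13/7 + 5/7)*(-1/117) + 88*(1/91)) = 188364 + (-8/7*(-1/117) + 88/91) = 188364 + (8/819 + 88/91) = 188364 + 800/819 = 154270916/819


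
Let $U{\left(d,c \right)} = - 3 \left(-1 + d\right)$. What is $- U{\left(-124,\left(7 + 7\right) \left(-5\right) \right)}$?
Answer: $-375$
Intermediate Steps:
$U{\left(d,c \right)} = 3 - 3 d$
$- U{\left(-124,\left(7 + 7\right) \left(-5\right) \right)} = - (3 - -372) = - (3 + 372) = \left(-1\right) 375 = -375$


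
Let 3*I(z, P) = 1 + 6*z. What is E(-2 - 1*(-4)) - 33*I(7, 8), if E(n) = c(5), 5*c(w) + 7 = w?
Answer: -2367/5 ≈ -473.40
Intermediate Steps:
c(w) = -7/5 + w/5
E(n) = -⅖ (E(n) = -7/5 + (⅕)*5 = -7/5 + 1 = -⅖)
I(z, P) = ⅓ + 2*z (I(z, P) = (1 + 6*z)/3 = ⅓ + 2*z)
E(-2 - 1*(-4)) - 33*I(7, 8) = -⅖ - 33*(⅓ + 2*7) = -⅖ - 33*(⅓ + 14) = -⅖ - 33*43/3 = -⅖ - 473 = -2367/5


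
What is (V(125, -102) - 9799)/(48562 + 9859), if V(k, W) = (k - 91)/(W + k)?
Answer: -225343/1343683 ≈ -0.16771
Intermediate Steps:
V(k, W) = (-91 + k)/(W + k)
(V(125, -102) - 9799)/(48562 + 9859) = ((-91 + 125)/(-102 + 125) - 9799)/(48562 + 9859) = (34/23 - 9799)/58421 = ((1/23)*34 - 9799)*(1/58421) = (34/23 - 9799)*(1/58421) = -225343/23*1/58421 = -225343/1343683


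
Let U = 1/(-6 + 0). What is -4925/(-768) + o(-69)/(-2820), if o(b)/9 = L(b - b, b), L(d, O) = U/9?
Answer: 3472157/541440 ≈ 6.4128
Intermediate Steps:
U = -⅙ (U = 1/(-6) = -⅙ ≈ -0.16667)
L(d, O) = -1/54 (L(d, O) = -⅙/9 = -⅙*⅑ = -1/54)
o(b) = -⅙ (o(b) = 9*(-1/54) = -⅙)
-4925/(-768) + o(-69)/(-2820) = -4925/(-768) - ⅙/(-2820) = -4925*(-1/768) - ⅙*(-1/2820) = 4925/768 + 1/16920 = 3472157/541440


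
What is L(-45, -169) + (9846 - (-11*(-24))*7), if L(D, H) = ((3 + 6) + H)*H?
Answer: 35038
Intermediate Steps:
L(D, H) = H*(9 + H) (L(D, H) = (9 + H)*H = H*(9 + H))
L(-45, -169) + (9846 - (-11*(-24))*7) = -169*(9 - 169) + (9846 - (-11*(-24))*7) = -169*(-160) + (9846 - 264*7) = 27040 + (9846 - 1*1848) = 27040 + (9846 - 1848) = 27040 + 7998 = 35038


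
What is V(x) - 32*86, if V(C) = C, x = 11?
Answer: -2741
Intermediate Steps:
V(x) - 32*86 = 11 - 32*86 = 11 - 2752 = -2741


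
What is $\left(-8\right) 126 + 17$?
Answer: $-991$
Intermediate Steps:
$\left(-8\right) 126 + 17 = -1008 + 17 = -991$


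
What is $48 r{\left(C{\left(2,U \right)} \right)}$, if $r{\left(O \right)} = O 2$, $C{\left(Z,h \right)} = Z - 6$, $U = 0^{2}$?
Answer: $-384$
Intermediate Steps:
$U = 0$
$C{\left(Z,h \right)} = -6 + Z$ ($C{\left(Z,h \right)} = Z - 6 = -6 + Z$)
$r{\left(O \right)} = 2 O$
$48 r{\left(C{\left(2,U \right)} \right)} = 48 \cdot 2 \left(-6 + 2\right) = 48 \cdot 2 \left(-4\right) = 48 \left(-8\right) = -384$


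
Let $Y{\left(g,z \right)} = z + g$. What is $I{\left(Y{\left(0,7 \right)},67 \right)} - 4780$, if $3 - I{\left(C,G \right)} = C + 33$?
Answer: $-4817$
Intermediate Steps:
$Y{\left(g,z \right)} = g + z$
$I{\left(C,G \right)} = -30 - C$ ($I{\left(C,G \right)} = 3 - \left(C + 33\right) = 3 - \left(33 + C\right) = -30 - C$)
$I{\left(Y{\left(0,7 \right)},67 \right)} - 4780 = \left(-30 - \left(0 + 7\right)\right) - 4780 = \left(-30 - 7\right) - 4780 = -37 - 4780 = -4817$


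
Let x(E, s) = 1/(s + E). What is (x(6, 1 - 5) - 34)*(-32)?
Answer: 1072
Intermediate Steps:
x(E, s) = 1/(E + s)
(x(6, 1 - 5) - 34)*(-32) = (1/(6 + (1 - 5)) - 34)*(-32) = (1/(6 - 4) - 34)*(-32) = (1/2 - 34)*(-32) = -67/2*(-32) = 1072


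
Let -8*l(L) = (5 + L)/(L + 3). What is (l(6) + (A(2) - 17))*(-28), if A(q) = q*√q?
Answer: 8645/18 - 56*√2 ≈ 401.08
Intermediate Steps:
A(q) = q^(3/2)
l(L) = -(5 + L)/(8*(3 + L)) (l(L) = -(5 + L)/(8*(L + 3)) = -(5 + L)/(8*(3 + L)))
(l(6) + (A(2) - 17))*(-28) = ((-5 - 1*6)/(8*(3 + 6)) + (2^(3/2) - 17))*(-28) = ((⅛)*(-5 - 6)/9 + (2*√2 - 17))*(-28) = ((⅛)*(⅑)*(-11) + (-17 + 2*√2))*(-28) = (-11/72 + (-17 + 2*√2))*(-28) = (-1235/72 + 2*√2)*(-28) = 8645/18 - 56*√2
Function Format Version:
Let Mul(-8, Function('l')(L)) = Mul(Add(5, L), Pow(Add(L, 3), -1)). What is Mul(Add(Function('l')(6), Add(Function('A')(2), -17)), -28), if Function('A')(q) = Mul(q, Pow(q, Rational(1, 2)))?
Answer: Add(Rational(8645, 18), Mul(-56, Pow(2, Rational(1, 2)))) ≈ 401.08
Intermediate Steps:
Function('A')(q) = Pow(q, Rational(3, 2))
Function('l')(L) = Mul(Rational(-1, 8), Pow(Add(3, L), -1), Add(5, L)) (Function('l')(L) = Mul(Rational(-1, 8), Mul(Add(5, L), Pow(Add(L, 3), -1))) = Mul(Rational(-1, 8), Mul(Add(5, L), Pow(Add(3, L), -1))) = Mul(Rational(-1, 8), Mul(Pow(Add(3, L), -1), Add(5, L))) = Mul(Rational(-1, 8), Pow(Add(3, L), -1), Add(5, L)))
Mul(Add(Function('l')(6), Add(Function('A')(2), -17)), -28) = Mul(Add(Mul(Rational(1, 8), Pow(Add(3, 6), -1), Add(-5, Mul(-1, 6))), Add(Pow(2, Rational(3, 2)), -17)), -28) = Mul(Add(Mul(Rational(1, 8), Pow(9, -1), Add(-5, -6)), Add(Mul(2, Pow(2, Rational(1, 2))), -17)), -28) = Mul(Add(Mul(Rational(1, 8), Rational(1, 9), -11), Add(-17, Mul(2, Pow(2, Rational(1, 2))))), -28) = Mul(Add(Rational(-11, 72), Add(-17, Mul(2, Pow(2, Rational(1, 2))))), -28) = Mul(Add(Rational(-1235, 72), Mul(2, Pow(2, Rational(1, 2)))), -28) = Add(Rational(8645, 18), Mul(-56, Pow(2, Rational(1, 2))))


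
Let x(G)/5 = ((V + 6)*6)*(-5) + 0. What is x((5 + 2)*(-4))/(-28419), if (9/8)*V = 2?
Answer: 3500/85257 ≈ 0.041052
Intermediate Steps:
V = 16/9 (V = (8/9)*2 = 16/9 ≈ 1.7778)
x(G) = -3500/3 (x(G) = 5*(((16/9 + 6)*6)*(-5) + 0) = 5*(((70/9)*6)*(-5) + 0) = 5*((140/3)*(-5) + 0) = 5*(-700/3 + 0) = 5*(-700/3) = -3500/3)
x((5 + 2)*(-4))/(-28419) = -3500/3/(-28419) = -3500/3*(-1/28419) = 3500/85257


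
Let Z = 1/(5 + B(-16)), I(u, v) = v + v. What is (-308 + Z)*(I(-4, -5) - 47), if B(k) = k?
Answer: 193173/11 ≈ 17561.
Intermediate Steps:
I(u, v) = 2*v
Z = -1/11 (Z = 1/(5 - 16) = 1/(-11) = -1/11 ≈ -0.090909)
(-308 + Z)*(I(-4, -5) - 47) = (-308 - 1/11)*(2*(-5) - 47) = -3389*(-10 - 47)/11 = -3389/11*(-57) = 193173/11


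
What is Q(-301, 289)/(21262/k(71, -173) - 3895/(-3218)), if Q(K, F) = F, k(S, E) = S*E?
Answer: -11423214566/20578831 ≈ -555.10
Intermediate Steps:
k(S, E) = E*S
Q(-301, 289)/(21262/k(71, -173) - 3895/(-3218)) = 289/(21262/((-173*71)) - 3895/(-3218)) = 289/(21262/(-12283) - 3895*(-1/3218)) = 289/(21262*(-1/12283) + 3895/3218) = 289/(-21262/12283 + 3895/3218) = 289/(-20578831/39526694) = 289*(-39526694/20578831) = -11423214566/20578831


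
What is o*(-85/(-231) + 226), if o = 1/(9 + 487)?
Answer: 52291/114576 ≈ 0.45639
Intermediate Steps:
o = 1/496 ≈ 0.0020161
o*(-85/(-231) + 226) = (-85/(-231) + 226)/496 = (-85*(-1/231) + 226)/496 = (85/231 + 226)/496 = (1/496)*(52291/231) = 52291/114576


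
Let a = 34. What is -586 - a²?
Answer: -1742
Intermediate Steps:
-586 - a² = -586 - 1*34² = -586 - 1*1156 = -586 - 1156 = -1742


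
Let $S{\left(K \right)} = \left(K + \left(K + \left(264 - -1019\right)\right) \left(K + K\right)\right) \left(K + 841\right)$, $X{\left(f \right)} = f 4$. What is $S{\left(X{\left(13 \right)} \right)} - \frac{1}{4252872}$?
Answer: $\frac{527486078756831}{4252872} \approx 1.2403 \cdot 10^{8}$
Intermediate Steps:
$X{\left(f \right)} = 4 f$
$S{\left(K \right)} = \left(841 + K\right) \left(K + 2 K \left(1283 + K\right)\right)$ ($S{\left(K \right)} = \left(K + \left(K + \left(264 + 1019\right)\right) 2 K\right) \left(841 + K\right) = \left(K + \left(K + 1283\right) 2 K\right) \left(841 + K\right) = \left(K + \left(1283 + K\right) 2 K\right) \left(841 + K\right) = \left(K + 2 K \left(1283 + K\right)\right) \left(841 + K\right) = \left(841 + K\right) \left(K + 2 K \left(1283 + K\right)\right)$)
$S{\left(X{\left(13 \right)} \right)} - \frac{1}{4252872} = 4 \cdot 13 \left(2158847 + 2 \left(4 \cdot 13\right)^{2} + 4249 \cdot 4 \cdot 13\right) - \frac{1}{4252872} = 52 \left(2158847 + 2 \cdot 52^{2} + 4249 \cdot 52\right) - \frac{1}{4252872} = 52 \left(2158847 + 2 \cdot 2704 + 220948\right) - \frac{1}{4252872} = 52 \left(2158847 + 5408 + 220948\right) - \frac{1}{4252872} = 52 \cdot 2385203 - \frac{1}{4252872} = 124030556 - \frac{1}{4252872} = \frac{527486078756831}{4252872}$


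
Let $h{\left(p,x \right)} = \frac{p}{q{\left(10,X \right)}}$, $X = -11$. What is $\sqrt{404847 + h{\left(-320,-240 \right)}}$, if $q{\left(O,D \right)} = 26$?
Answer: $\frac{\sqrt{68417063}}{13} \approx 636.27$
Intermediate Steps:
$h{\left(p,x \right)} = \frac{p}{26}$
$\sqrt{404847 + h{\left(-320,-240 \right)}} = \sqrt{404847 + \frac{1}{26} \left(-320\right)} = \sqrt{404847 - \frac{160}{13}} = \sqrt{\frac{5262851}{13}} = \frac{\sqrt{68417063}}{13}$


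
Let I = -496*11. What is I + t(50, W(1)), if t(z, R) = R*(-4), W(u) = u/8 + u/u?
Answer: -10921/2 ≈ -5460.5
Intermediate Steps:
W(u) = 1 + u/8 (W(u) = u*(1/8) + 1 = u/8 + 1 = 1 + u/8)
t(z, R) = -4*R
I = -5456
I + t(50, W(1)) = -5456 - 4*(1 + (1/8)*1) = -5456 - 4*(1 + 1/8) = -5456 - 4*9/8 = -5456 - 9/2 = -10921/2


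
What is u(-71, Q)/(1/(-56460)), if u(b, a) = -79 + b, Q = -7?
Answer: 8469000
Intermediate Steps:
u(-71, Q)/(1/(-56460)) = (-79 - 71)/(1/(-56460)) = -150/(-1/56460) = -150*(-56460) = 8469000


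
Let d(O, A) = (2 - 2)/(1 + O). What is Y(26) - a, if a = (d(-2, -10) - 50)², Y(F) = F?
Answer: -2474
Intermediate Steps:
d(O, A) = 0 (d(O, A) = 0/(1 + O) = 0)
a = 2500 (a = (0 - 50)² = (-50)² = 2500)
Y(26) - a = 26 - 1*2500 = 26 - 2500 = -2474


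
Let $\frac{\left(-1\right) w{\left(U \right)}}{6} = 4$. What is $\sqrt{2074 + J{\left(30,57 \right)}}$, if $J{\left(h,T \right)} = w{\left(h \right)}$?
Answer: $5 \sqrt{82} \approx 45.277$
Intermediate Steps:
$w{\left(U \right)} = -24$ ($w{\left(U \right)} = \left(-6\right) 4 = -24$)
$J{\left(h,T \right)} = -24$
$\sqrt{2074 + J{\left(30,57 \right)}} = \sqrt{2074 - 24} = \sqrt{2050} = 5 \sqrt{82}$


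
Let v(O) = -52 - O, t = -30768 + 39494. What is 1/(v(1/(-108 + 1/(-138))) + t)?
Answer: 14905/129286108 ≈ 0.00011529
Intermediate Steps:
t = 8726
1/(v(1/(-108 + 1/(-138))) + t) = 1/((-52 - 1/(-108 + 1/(-138))) + 8726) = 1/((-52 - 1/(-108 - 1/138)) + 8726) = 1/((-52 - 1/(-14905/138)) + 8726) = 1/((-52 - 1*(-138/14905)) + 8726) = 1/((-52 + 138/14905) + 8726) = 1/(-774922/14905 + 8726) = 1/(129286108/14905) = 14905/129286108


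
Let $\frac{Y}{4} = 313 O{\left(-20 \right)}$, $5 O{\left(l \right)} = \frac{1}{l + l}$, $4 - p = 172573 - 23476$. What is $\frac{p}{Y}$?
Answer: $\frac{7454650}{313} \approx 23817.0$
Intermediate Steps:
$p = -149093$ ($p = 4 - \left(172573 - 23476\right) = 4 - 149097 = -149093$)
$O{\left(l \right)} = \frac{1}{10 l}$ ($O{\left(l \right)} = \frac{1}{5 \left(l + l\right)} = \frac{1}{5 \cdot 2 l} = \frac{\frac{1}{2} \frac{1}{l}}{5} = \frac{1}{10 l}$)
$Y = - \frac{313}{50}$ ($Y = 4 \cdot 313 \frac{1}{10 \left(-20\right)} = 4 \cdot 313 \cdot \frac{1}{10} \left(- \frac{1}{20}\right) = 4 \cdot 313 \left(- \frac{1}{200}\right) = 4 \left(- \frac{313}{200}\right) = - \frac{313}{50} \approx -6.26$)
$\frac{p}{Y} = - \frac{149093}{- \frac{313}{50}} = \left(-149093\right) \left(- \frac{50}{313}\right) = \frac{7454650}{313}$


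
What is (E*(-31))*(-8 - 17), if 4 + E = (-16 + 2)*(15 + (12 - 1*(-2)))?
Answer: -317750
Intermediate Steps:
E = -410 (E = -4 + (-16 + 2)*(15 + (12 - 1*(-2))) = -4 - 14*(15 + (12 + 2)) = -4 - 14*(15 + 14) = -4 - 14*29 = -4 - 406 = -410)
(E*(-31))*(-8 - 17) = (-410*(-31))*(-8 - 17) = 12710*(-25) = -317750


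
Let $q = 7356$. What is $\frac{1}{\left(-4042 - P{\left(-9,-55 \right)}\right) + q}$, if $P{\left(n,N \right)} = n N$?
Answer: $\frac{1}{2819} \approx 0.00035474$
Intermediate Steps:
$P{\left(n,N \right)} = N n$
$\frac{1}{\left(-4042 - P{\left(-9,-55 \right)}\right) + q} = \frac{1}{\left(-4042 - \left(-55\right) \left(-9\right)\right) + 7356} = \frac{1}{\left(-4042 - 495\right) + 7356} = \frac{1}{-4537 + 7356} = \frac{1}{2819}$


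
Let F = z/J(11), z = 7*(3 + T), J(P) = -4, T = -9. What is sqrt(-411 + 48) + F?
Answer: 21/2 + 11*I*sqrt(3) ≈ 10.5 + 19.053*I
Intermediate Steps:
z = -42 (z = 7*(3 - 9) = 7*(-6) = -42)
F = 21/2 (F = -42/(-4) = -42*(-1/4) = 21/2 ≈ 10.500)
sqrt(-411 + 48) + F = sqrt(-411 + 48) + 21/2 = sqrt(-363) + 21/2 = 11*I*sqrt(3) + 21/2 = 21/2 + 11*I*sqrt(3)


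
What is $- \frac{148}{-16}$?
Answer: $\frac{37}{4} \approx 9.25$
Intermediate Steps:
$- \frac{148}{-16} = \left(-148\right) \left(- \frac{1}{16}\right) = \frac{37}{4}$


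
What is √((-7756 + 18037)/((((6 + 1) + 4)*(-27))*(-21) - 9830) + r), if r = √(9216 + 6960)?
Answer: √(-36939633 + 51638596*√1011)/3593 ≈ 11.150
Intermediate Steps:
r = 4*√1011 (r = √16176 = 4*√1011 ≈ 127.18)
√((-7756 + 18037)/((((6 + 1) + 4)*(-27))*(-21) - 9830) + r) = √((-7756 + 18037)/((((6 + 1) + 4)*(-27))*(-21) - 9830) + 4*√1011) = √(10281/(((7 + 4)*(-27))*(-21) - 9830) + 4*√1011) = √(10281/((11*(-27))*(-21) - 9830) + 4*√1011) = √(10281/(-297*(-21) - 9830) + 4*√1011) = √(10281/(6237 - 9830) + 4*√1011) = √(10281/(-3593) + 4*√1011) = √(10281*(-1/3593) + 4*√1011) = √(-10281/3593 + 4*√1011)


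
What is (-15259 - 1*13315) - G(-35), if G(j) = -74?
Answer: -28500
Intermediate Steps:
(-15259 - 1*13315) - G(-35) = (-15259 - 1*13315) - 1*(-74) = (-15259 - 13315) + 74 = -28574 + 74 = -28500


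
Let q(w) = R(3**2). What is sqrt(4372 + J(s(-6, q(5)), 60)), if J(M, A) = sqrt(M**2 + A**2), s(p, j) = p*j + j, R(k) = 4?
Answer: 2*sqrt(1093 + 5*sqrt(10)) ≈ 66.598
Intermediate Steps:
q(w) = 4
s(p, j) = j + j*p (s(p, j) = j*p + j = j + j*p)
J(M, A) = sqrt(A**2 + M**2)
sqrt(4372 + J(s(-6, q(5)), 60)) = sqrt(4372 + sqrt(60**2 + (4*(1 - 6))**2)) = sqrt(4372 + sqrt(3600 + (4*(-5))**2)) = sqrt(4372 + sqrt(3600 + (-20)**2)) = sqrt(4372 + sqrt(3600 + 400)) = sqrt(4372 + sqrt(4000)) = sqrt(4372 + 20*sqrt(10))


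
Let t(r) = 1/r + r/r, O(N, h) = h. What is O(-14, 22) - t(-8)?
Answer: 169/8 ≈ 21.125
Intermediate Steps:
t(r) = 1 + 1/r (t(r) = 1/r + 1 = 1 + 1/r)
O(-14, 22) - t(-8) = 22 - (1 - 8)/(-8) = 22 - (-1)*(-7)/8 = 22 - 1*7/8 = 22 - 7/8 = 169/8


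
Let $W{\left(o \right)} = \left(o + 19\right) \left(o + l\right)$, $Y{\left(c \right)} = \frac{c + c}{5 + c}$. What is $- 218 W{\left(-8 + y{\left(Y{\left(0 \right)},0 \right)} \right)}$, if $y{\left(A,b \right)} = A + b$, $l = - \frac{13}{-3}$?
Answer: $\frac{26378}{3} \approx 8792.7$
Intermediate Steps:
$Y{\left(c \right)} = \frac{2 c}{5 + c}$
$l = \frac{13}{3}$ ($l = \left(-13\right) \left(- \frac{1}{3}\right) = \frac{13}{3} \approx 4.3333$)
$W{\left(o \right)} = \left(19 + o\right) \left(\frac{13}{3} + o\right)$ ($W{\left(o \right)} = \left(o + 19\right) \left(o + \frac{13}{3}\right) = \left(19 + o\right) \left(\frac{13}{3} + o\right)$)
$- 218 W{\left(-8 + y{\left(Y{\left(0 \right)},0 \right)} \right)} = - 218 \left(\frac{247}{3} + \left(-8 + \left(2 \cdot 0 \frac{1}{5 + 0} + 0\right)\right)^{2} + \frac{70 \left(-8 + \left(2 \cdot 0 \frac{1}{5 + 0} + 0\right)\right)}{3}\right) = - 218 \left(\frac{247}{3} + \left(-8 + \left(2 \cdot 0 \cdot \frac{1}{5} + 0\right)\right)^{2} + \frac{70 \left(-8 + \left(2 \cdot 0 \cdot \frac{1}{5} + 0\right)\right)}{3}\right) = - 218 \left(\frac{247}{3} + \left(-8 + \left(0 + 0\right)\right)^{2} + \frac{70 \left(-8 + \left(0 + 0\right)\right)}{3}\right) = - 218 \left(\frac{247}{3} + \left(-8 + 0\right)^{2} + \frac{70 \left(-8 + 0\right)}{3}\right) = - 218 \left(\frac{247}{3} + \left(-8\right)^{2} + \frac{70}{3} \left(-8\right)\right) = - 218 \left(\frac{247}{3} + 64 - \frac{560}{3}\right) = \left(-218\right) \left(- \frac{121}{3}\right) = \frac{26378}{3}$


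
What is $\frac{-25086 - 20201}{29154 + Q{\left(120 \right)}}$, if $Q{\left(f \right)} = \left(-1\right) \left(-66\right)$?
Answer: $- \frac{45287}{29220} \approx -1.5499$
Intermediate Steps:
$Q{\left(f \right)} = 66$
$\frac{-25086 - 20201}{29154 + Q{\left(120 \right)}} = \frac{-25086 - 20201}{29154 + 66} = - \frac{45287}{29220}$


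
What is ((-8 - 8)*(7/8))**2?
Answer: 196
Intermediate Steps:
((-8 - 8)*(7/8))**2 = (-112/8)**2 = (-16*7/8)**2 = (-14)**2 = 196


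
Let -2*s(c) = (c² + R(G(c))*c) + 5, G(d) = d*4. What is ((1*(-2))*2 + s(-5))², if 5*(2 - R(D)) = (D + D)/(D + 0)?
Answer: 225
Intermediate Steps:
G(d) = 4*d
R(D) = 8/5 (R(D) = 2 - (D + D)/(5*(D + 0)) = 2 - 2*D/(5*D) = 2 - ⅕*2 = 2 - ⅖ = 8/5)
s(c) = -5/2 - 4*c/5 - c²/2 (s(c) = -((c² + 8*c/5) + 5)/2 = -(5 + c² + 8*c/5)/2 = -5/2 - 4*c/5 - c²/2)
((1*(-2))*2 + s(-5))² = ((1*(-2))*2 + (-5/2 - ⅘*(-5) - ½*(-5)²))² = (-2*2 + (-5/2 + 4 - ½*25))² = (-4 + (-5/2 + 4 - 25/2))² = (-4 - 11)² = (-15)² = 225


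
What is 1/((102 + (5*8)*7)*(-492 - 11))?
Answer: -1/192146 ≈ -5.2044e-6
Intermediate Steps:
1/((102 + (5*8)*7)*(-492 - 11)) = 1/((102 + 40*7)*(-503)) = 1/((102 + 280)*(-503)) = 1/(382*(-503)) = 1/(-192146) = -1/192146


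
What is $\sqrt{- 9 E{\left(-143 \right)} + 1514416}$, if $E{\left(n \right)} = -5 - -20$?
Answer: $\sqrt{1514281} \approx 1230.6$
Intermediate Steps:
$E{\left(n \right)} = 15$ ($E{\left(n \right)} = -5 + 20 = 15$)
$\sqrt{- 9 E{\left(-143 \right)} + 1514416} = \sqrt{\left(-9\right) 15 + 1514416} = \sqrt{-135 + 1514416} = \sqrt{1514281}$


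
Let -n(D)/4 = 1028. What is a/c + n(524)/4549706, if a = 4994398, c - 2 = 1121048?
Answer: 811372599621/182158853975 ≈ 4.4542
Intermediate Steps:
c = 1121050 (c = 2 + 1121048 = 1121050)
n(D) = -4112 (n(D) = -4*1028 = -4112)
a/c + n(524)/4549706 = 4994398/1121050 - 4112/4549706 = 4994398*(1/1121050) - 4112*1/4549706 = 2497199/560525 - 2056/2274853 = 811372599621/182158853975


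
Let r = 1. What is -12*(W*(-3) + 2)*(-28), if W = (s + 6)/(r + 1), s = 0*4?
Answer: -2352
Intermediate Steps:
s = 0
W = 3 (W = (0 + 6)/(1 + 1) = 6/2 = 6*(1/2) = 3)
-12*(W*(-3) + 2)*(-28) = -12*(3*(-3) + 2)*(-28) = -12*(-9 + 2)*(-28) = -12*(-7)*(-28) = 84*(-28) = -2352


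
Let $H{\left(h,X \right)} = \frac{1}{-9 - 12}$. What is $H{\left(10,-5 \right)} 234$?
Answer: $- \frac{78}{7} \approx -11.143$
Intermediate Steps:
$H{\left(h,X \right)} = - \frac{1}{21}$ ($H{\left(h,X \right)} = \frac{1}{-21} = - \frac{1}{21}$)
$H{\left(10,-5 \right)} 234 = \left(- \frac{1}{21}\right) 234 = - \frac{78}{7}$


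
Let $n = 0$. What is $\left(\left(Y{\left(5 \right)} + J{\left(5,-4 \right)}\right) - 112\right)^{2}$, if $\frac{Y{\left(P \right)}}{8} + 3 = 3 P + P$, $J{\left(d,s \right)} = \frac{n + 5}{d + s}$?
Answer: $841$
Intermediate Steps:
$J{\left(d,s \right)} = \frac{5}{d + s}$ ($J{\left(d,s \right)} = \frac{0 + 5}{d + s} = \frac{5}{d + s}$)
$Y{\left(P \right)} = -24 + 32 P$ ($Y{\left(P \right)} = -24 + 8 \left(3 P + P\right) = -24 + 8 \cdot 4 P = -24 + 32 P$)
$\left(\left(Y{\left(5 \right)} + J{\left(5,-4 \right)}\right) - 112\right)^{2} = \left(\left(\left(-24 + 32 \cdot 5\right) + \frac{5}{5 - 4}\right) - 112\right)^{2} = \left(\left(\left(-24 + 160\right) + \frac{5}{1}\right) - 112\right)^{2} = \left(\left(136 + 5 \cdot 1\right) - 112\right)^{2} = \left(\left(136 + 5\right) - 112\right)^{2} = \left(141 - 112\right)^{2} = 29^{2} = 841$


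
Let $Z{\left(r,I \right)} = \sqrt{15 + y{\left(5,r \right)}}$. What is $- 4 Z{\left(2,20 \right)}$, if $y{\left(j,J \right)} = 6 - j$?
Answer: $-16$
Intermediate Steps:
$Z{\left(r,I \right)} = 4$ ($Z{\left(r,I \right)} = \sqrt{15 + \left(6 - 5\right)} = \sqrt{15 + 1} = \sqrt{16} = 4$)
$- 4 Z{\left(2,20 \right)} = \left(-4\right) 4 = -16$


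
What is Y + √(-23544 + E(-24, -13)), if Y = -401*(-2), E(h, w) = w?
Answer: 802 + I*√23557 ≈ 802.0 + 153.48*I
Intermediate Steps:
Y = 802
Y + √(-23544 + E(-24, -13)) = 802 + √(-23544 - 13) = 802 + √(-23557) = 802 + I*√23557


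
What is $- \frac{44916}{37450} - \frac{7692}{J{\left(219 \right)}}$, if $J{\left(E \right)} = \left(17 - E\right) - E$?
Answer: $\frac{134577882}{7883225} \approx 17.071$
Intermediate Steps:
$J{\left(E \right)} = 17 - 2 E$
$- \frac{44916}{37450} - \frac{7692}{J{\left(219 \right)}} = - \frac{44916}{37450} - \frac{7692}{17 - 438} = \left(-44916\right) \frac{1}{37450} - \frac{7692}{17 - 438} = - \frac{22458}{18725} - \frac{7692}{-421} = - \frac{22458}{18725} - - \frac{7692}{421} = - \frac{22458}{18725} + \frac{7692}{421} = \frac{134577882}{7883225}$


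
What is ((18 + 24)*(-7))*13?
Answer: -3822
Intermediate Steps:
((18 + 24)*(-7))*13 = (42*(-7))*13 = -294*13 = -3822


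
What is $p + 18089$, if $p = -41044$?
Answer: $-22955$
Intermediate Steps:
$p + 18089 = -41044 + 18089 = -22955$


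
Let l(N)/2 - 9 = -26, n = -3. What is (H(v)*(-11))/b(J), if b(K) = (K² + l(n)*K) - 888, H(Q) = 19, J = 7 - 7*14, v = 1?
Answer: -209/10487 ≈ -0.019929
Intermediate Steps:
l(N) = -34 (l(N) = 18 + 2*(-26) = 18 - 52 = -34)
J = -91 (J = 7 - 98 = -91)
b(K) = -888 + K² - 34*K (b(K) = (K² - 34*K) - 888 = -888 + K² - 34*K)
(H(v)*(-11))/b(J) = (19*(-11))/(-888 + (-91)² - 34*(-91)) = -209/(-888 + 8281 + 3094) = -209/10487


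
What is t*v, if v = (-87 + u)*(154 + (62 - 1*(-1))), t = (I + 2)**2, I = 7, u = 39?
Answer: -843696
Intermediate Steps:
t = 81 (t = (7 + 2)**2 = 9**2 = 81)
v = -10416 (v = (-87 + 39)*(154 + (62 - 1*(-1))) = -48*(154 + (62 + 1)) = -48*(154 + 63) = -48*217 = -10416)
t*v = 81*(-10416) = -843696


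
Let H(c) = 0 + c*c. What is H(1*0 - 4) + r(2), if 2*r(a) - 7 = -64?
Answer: -25/2 ≈ -12.500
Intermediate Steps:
r(a) = -57/2 (r(a) = 7/2 + (½)*(-64) = 7/2 - 32 = -57/2)
H(c) = c² (H(c) = 0 + c² = c²)
H(1*0 - 4) + r(2) = (1*0 - 4)² - 57/2 = (0 - 4)² - 57/2 = (-4)² - 57/2 = 16 - 57/2 = -25/2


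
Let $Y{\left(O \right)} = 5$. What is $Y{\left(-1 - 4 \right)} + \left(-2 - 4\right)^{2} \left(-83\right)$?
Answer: $-2983$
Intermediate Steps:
$Y{\left(-1 - 4 \right)} + \left(-2 - 4\right)^{2} \left(-83\right) = 5 + \left(-2 - 4\right)^{2} \left(-83\right) = 5 + \left(-6\right)^{2} \left(-83\right) = 5 + 36 \left(-83\right) = 5 - 2988 = -2983$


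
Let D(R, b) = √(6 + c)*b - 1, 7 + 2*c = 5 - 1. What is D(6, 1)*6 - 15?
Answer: -21 + 9*√2 ≈ -8.2721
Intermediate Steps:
c = -3/2 (c = -7/2 + (5 - 1)/2 = -7/2 + (½)*4 = -7/2 + 2 = -3/2 ≈ -1.5000)
D(R, b) = -1 + 3*b*√2/2 (D(R, b) = √(6 - 3/2)*b - 1 = √(9/2)*b - 1 = (3*√2/2)*b - 1 = 3*b*√2/2 - 1 = -1 + 3*b*√2/2)
D(6, 1)*6 - 15 = (-1 + (3/2)*1*√2)*6 - 15 = (-1 + 3*√2/2)*6 - 15 = (-6 + 9*√2) - 15 = -21 + 9*√2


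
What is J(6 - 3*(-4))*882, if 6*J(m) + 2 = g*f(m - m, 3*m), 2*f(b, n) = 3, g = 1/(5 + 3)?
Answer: -4263/16 ≈ -266.44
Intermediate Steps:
g = ⅛ (g = 1/8 = ⅛ ≈ 0.12500)
f(b, n) = 3/2 (f(b, n) = (½)*3 = 3/2)
J(m) = -29/96 (J(m) = -⅓ + ((⅛)*(3/2))/6 = -⅓ + (⅙)*(3/16) = -⅓ + 1/32 = -29/96)
J(6 - 3*(-4))*882 = -29/96*882 = -4263/16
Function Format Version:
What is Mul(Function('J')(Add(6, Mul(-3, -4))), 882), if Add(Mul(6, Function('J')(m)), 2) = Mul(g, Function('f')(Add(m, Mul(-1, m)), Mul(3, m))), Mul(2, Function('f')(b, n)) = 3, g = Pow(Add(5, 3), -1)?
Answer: Rational(-4263, 16) ≈ -266.44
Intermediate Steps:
g = Rational(1, 8) (g = Pow(8, -1) = Rational(1, 8) ≈ 0.12500)
Function('f')(b, n) = Rational(3, 2) (Function('f')(b, n) = Mul(Rational(1, 2), 3) = Rational(3, 2))
Function('J')(m) = Rational(-29, 96) (Function('J')(m) = Add(Rational(-1, 3), Mul(Rational(1, 6), Mul(Rational(1, 8), Rational(3, 2)))) = Add(Rational(-1, 3), Mul(Rational(1, 6), Rational(3, 16))) = Add(Rational(-1, 3), Rational(1, 32)) = Rational(-29, 96))
Mul(Function('J')(Add(6, Mul(-3, -4))), 882) = Mul(Rational(-29, 96), 882) = Rational(-4263, 16)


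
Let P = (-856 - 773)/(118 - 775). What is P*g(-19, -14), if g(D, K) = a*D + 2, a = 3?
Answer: -9955/73 ≈ -136.37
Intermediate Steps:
P = 181/73 (P = -1629/(-657) = -1629*(-1/657) = 181/73 ≈ 2.4795)
g(D, K) = 2 + 3*D (g(D, K) = 3*D + 2 = 2 + 3*D)
P*g(-19, -14) = 181*(2 + 3*(-19))/73 = 181*(2 - 57)/73 = (181/73)*(-55) = -9955/73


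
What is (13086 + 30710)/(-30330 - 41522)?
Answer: -10949/17963 ≈ -0.60953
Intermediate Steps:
(13086 + 30710)/(-30330 - 41522) = 43796/(-71852) = 43796*(-1/71852) = -10949/17963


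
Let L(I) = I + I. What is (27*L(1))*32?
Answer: 1728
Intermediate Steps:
L(I) = 2*I
(27*L(1))*32 = (27*(2*1))*32 = (27*2)*32 = 54*32 = 1728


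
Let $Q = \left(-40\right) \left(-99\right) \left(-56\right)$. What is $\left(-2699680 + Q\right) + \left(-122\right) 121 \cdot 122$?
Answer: $-4722404$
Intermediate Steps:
$Q = -221760$ ($Q = 3960 \left(-56\right) = -221760$)
$\left(-2699680 + Q\right) + \left(-122\right) 121 \cdot 122 = \left(-2699680 - 221760\right) + \left(-122\right) 121 \cdot 122 = -2921440 - 1800964 = -4722404$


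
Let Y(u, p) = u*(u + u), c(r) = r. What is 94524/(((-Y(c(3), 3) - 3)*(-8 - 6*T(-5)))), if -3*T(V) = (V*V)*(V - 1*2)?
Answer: 15754/1253 ≈ 12.573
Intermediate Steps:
T(V) = -V²*(-2 + V)/3 (T(V) = -V*V*(V - 1*2)/3 = -V²*(V - 2)/3 = -V²*(-2 + V)/3)
Y(u, p) = 2*u² (Y(u, p) = u*(2*u) = 2*u²)
94524/(((-Y(c(3), 3) - 3)*(-8 - 6*T(-5)))) = 94524/(((-2*3² - 3)*(-8 - 2*(-5)²*(2 - 1*(-5))))) = 94524/(((-2*9 - 3)*(-8 - 2*25*(2 + 5)))) = 94524/(((-1*18 - 3)*(-8 - 2*25*7))) = 94524/(((-18 - 3)*(-8 - 6*175/3))) = 94524/((-21*(-8 - 350))) = 94524/((-21*(-358))) = 94524/7518 = 94524*(1/7518) = 15754/1253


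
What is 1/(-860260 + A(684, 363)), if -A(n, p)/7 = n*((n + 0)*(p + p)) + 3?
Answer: -1/2378504473 ≈ -4.2043e-10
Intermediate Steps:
A(n, p) = -21 - 14*p*n² (A(n, p) = -7*(n*((n + 0)*(p + p)) + 3) = -7*(n*(n*(2*p)) + 3) = -7*(n*(2*n*p) + 3) = -7*(2*p*n² + 3) = -7*(3 + 2*p*n²) = -21 - 14*p*n²)
1/(-860260 + A(684, 363)) = 1/(-860260 + (-21 - 14*363*684²)) = 1/(-860260 + (-21 - 14*363*467856)) = 1/(-860260 + (-21 - 2377644192)) = 1/(-860260 - 2377644213) = 1/(-2378504473) = -1/2378504473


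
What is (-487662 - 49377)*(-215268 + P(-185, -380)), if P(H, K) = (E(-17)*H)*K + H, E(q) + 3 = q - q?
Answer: 228968188767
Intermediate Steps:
E(q) = -3 (E(q) = -3 + (q - q) = -3 + 0 = -3)
P(H, K) = H - 3*H*K (P(H, K) = (-3*H)*K + H = -3*H*K + H = H - 3*H*K)
(-487662 - 49377)*(-215268 + P(-185, -380)) = (-487662 - 49377)*(-215268 - 185*(1 - 3*(-380))) = -537039*(-215268 - 185*(1 + 1140)) = -537039*(-215268 - 185*1141) = -537039*(-215268 - 211085) = -537039*(-426353) = 228968188767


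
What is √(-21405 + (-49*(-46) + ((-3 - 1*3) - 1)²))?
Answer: I*√19102 ≈ 138.21*I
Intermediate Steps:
√(-21405 + (-49*(-46) + ((-3 - 1*3) - 1)²)) = √(-21405 + (2254 + ((-3 - 3) - 1)²)) = √(-21405 + (2254 + (-6 - 1)²)) = √(-21405 + (2254 + (-7)²)) = √(-21405 + (2254 + 49)) = √(-21405 + 2303) = √(-19102) = I*√19102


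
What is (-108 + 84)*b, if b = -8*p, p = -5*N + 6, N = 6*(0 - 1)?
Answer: 6912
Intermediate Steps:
N = -6 (N = 6*(-1) = -6)
p = 36 (p = -5*(-6) + 6 = 30 + 6 = 36)
b = -288 (b = -8*36 = -288)
(-108 + 84)*b = (-108 + 84)*(-288) = -24*(-288) = 6912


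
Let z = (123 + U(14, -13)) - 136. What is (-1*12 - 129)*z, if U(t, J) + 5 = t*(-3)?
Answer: 8460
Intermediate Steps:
U(t, J) = -5 - 3*t (U(t, J) = -5 + t*(-3) = -5 - 3*t)
z = -60 (z = (123 + (-5 - 3*14)) - 136 = (123 + (-5 - 42)) - 136 = (123 - 47) - 136 = 76 - 136 = -60)
(-1*12 - 129)*z = (-1*12 - 129)*(-60) = (-12 - 129)*(-60) = -141*(-60) = 8460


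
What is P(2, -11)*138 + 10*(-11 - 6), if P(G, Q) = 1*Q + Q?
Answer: -3206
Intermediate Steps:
P(G, Q) = 2*Q (P(G, Q) = Q + Q = 2*Q)
P(2, -11)*138 + 10*(-11 - 6) = (2*(-11))*138 + 10*(-11 - 6) = -22*138 + 10*(-17) = -3036 - 170 = -3206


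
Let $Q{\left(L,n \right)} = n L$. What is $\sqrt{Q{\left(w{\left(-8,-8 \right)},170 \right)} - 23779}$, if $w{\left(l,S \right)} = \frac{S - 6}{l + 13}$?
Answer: $21 i \sqrt{55} \approx 155.74 i$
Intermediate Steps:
$w{\left(l,S \right)} = \frac{-6 + S}{13 + l}$
$Q{\left(L,n \right)} = L n$
$\sqrt{Q{\left(w{\left(-8,-8 \right)},170 \right)} - 23779} = \sqrt{\frac{-6 - 8}{13 - 8} \cdot 170 - 23779} = \sqrt{\frac{1}{5} \left(-14\right) 170 - 23779} = \sqrt{\left(- \frac{14}{5}\right) 170 - 23779} = \sqrt{-476 - 23779} = \sqrt{-24255} = 21 i \sqrt{55}$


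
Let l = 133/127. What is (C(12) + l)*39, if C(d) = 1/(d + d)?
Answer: 43147/1016 ≈ 42.468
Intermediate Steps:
l = 133/127 (l = 133*(1/127) = 133/127 ≈ 1.0472)
C(d) = 1/(2*d)
(C(12) + l)*39 = ((1/2)/12 + 133/127)*39 = ((1/2)*(1/12) + 133/127)*39 = (1/24 + 133/127)*39 = (3319/3048)*39 = 43147/1016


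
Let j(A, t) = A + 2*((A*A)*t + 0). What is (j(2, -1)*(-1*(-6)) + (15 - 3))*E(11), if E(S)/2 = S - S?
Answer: 0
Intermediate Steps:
j(A, t) = A + 2*t*A² (j(A, t) = A + 2*(A²*t + 0) = A + 2*(t*A² + 0) = A + 2*(t*A²) = A + 2*t*A²)
E(S) = 0 (E(S) = 2*(S - S) = 2*0 = 0)
(j(2, -1)*(-1*(-6)) + (15 - 3))*E(11) = ((2*(1 + 2*2*(-1)))*(-1*(-6)) + (15 - 3))*0 = ((2*(1 - 4))*6 + 12)*0 = ((2*(-3))*6 + 12)*0 = (-6*6 + 12)*0 = (-36 + 12)*0 = -24*0 = 0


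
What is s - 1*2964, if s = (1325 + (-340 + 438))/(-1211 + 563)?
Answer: -1922095/648 ≈ -2966.2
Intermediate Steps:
s = -1423/648 (s = (1325 + 98)/(-648) = 1423*(-1/648) = -1423/648 ≈ -2.1960)
s - 1*2964 = -1423/648 - 1*2964 = -1423/648 - 2964 = -1922095/648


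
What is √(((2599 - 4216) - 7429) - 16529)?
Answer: 5*I*√1023 ≈ 159.92*I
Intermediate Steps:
√(((2599 - 4216) - 7429) - 16529) = √((-1617 - 7429) - 16529) = √(-9046 - 16529) = √(-25575) = 5*I*√1023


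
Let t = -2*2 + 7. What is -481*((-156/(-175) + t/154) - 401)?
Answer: 105843569/550 ≈ 1.9244e+5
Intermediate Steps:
t = 3 (t = -4 + 7 = 3)
-481*((-156/(-175) + t/154) - 401) = -481*((-156/(-175) + 3/154) - 401) = -481*((-156*(-1/175) + 3*(1/154)) - 401) = -481*((156/175 + 3/154) - 401) = -481*(501/550 - 401) = -481*(-220049/550) = 105843569/550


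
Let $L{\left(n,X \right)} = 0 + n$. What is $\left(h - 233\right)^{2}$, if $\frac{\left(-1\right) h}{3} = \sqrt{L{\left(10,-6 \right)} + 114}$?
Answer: $55405 + 2796 \sqrt{31} \approx 70973.0$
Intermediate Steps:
$L{\left(n,X \right)} = n$
$h = - 6 \sqrt{31}$ ($h = - 3 \sqrt{10 + 114} = - 3 \sqrt{124} = - 3 \cdot 2 \sqrt{31} = - 6 \sqrt{31} \approx -33.407$)
$\left(h - 233\right)^{2} = \left(- 6 \sqrt{31} - 233\right)^{2} = \left(-233 - 6 \sqrt{31}\right)^{2}$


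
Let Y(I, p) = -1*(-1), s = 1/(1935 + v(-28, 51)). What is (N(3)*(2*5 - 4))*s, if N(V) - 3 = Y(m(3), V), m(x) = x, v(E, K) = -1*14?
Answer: 24/1921 ≈ 0.012493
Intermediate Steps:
v(E, K) = -14
s = 1/1921 (s = 1/(1935 - 14) = 1/1921 ≈ 0.00052056)
Y(I, p) = 1
N(V) = 4 (N(V) = 3 + 1 = 4)
(N(3)*(2*5 - 4))*s = (4*(2*5 - 4))*(1/1921) = (4*(10 - 4))*(1/1921) = (4*6)*(1/1921) = 24*(1/1921) = 24/1921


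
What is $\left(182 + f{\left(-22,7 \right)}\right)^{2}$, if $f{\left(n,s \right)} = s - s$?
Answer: $33124$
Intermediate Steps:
$f{\left(n,s \right)} = 0$
$\left(182 + f{\left(-22,7 \right)}\right)^{2} = \left(182 + 0\right)^{2} = 182^{2} = 33124$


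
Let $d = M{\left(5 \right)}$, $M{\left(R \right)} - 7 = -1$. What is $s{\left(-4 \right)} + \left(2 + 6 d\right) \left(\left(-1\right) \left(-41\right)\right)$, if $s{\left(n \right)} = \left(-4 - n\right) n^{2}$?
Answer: $1558$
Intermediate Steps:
$M{\left(R \right)} = 6$ ($M{\left(R \right)} = 7 - 1 = 6$)
$d = 6$
$s{\left(n \right)} = n^{2} \left(-4 - n\right)$
$s{\left(-4 \right)} + \left(2 + 6 d\right) \left(\left(-1\right) \left(-41\right)\right) = \left(-4\right)^{2} \left(-4 - -4\right) + \left(2 + 6 \cdot 6\right) \left(\left(-1\right) \left(-41\right)\right) = 16 \left(-4 + 4\right) + \left(2 + 36\right) 41 = 16 \cdot 0 + 38 \cdot 41 = 0 + 1558 = 1558$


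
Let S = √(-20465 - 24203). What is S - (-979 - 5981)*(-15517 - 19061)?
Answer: -240662880 + 2*I*√11167 ≈ -2.4066e+8 + 211.35*I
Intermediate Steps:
S = 2*I*√11167 (S = √(-44668) = 2*I*√11167 ≈ 211.35*I)
S - (-979 - 5981)*(-15517 - 19061) = 2*I*√11167 - (-979 - 5981)*(-15517 - 19061) = 2*I*√11167 - (-6960)*(-34578) = 2*I*√11167 - 1*240662880 = 2*I*√11167 - 240662880 = -240662880 + 2*I*√11167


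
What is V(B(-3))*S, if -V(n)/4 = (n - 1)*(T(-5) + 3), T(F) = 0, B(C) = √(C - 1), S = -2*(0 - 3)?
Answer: 72 - 144*I ≈ 72.0 - 144.0*I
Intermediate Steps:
S = 6 (S = -2*(-3) = 6)
B(C) = √(-1 + C)
V(n) = 12 - 12*n (V(n) = -4*(n - 1)*(0 + 3) = -4*(-1 + n)*3 = -4*(-3 + 3*n) = 12 - 12*n)
V(B(-3))*S = (12 - 12*√(-1 - 3))*6 = (12 - 24*I)*6 = 72 - 144*I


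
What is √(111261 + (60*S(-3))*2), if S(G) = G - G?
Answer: √111261 ≈ 333.56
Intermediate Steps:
S(G) = 0
√(111261 + (60*S(-3))*2) = √(111261 + (60*0)*2) = √(111261 + 0*2) = √(111261 + 0) = √111261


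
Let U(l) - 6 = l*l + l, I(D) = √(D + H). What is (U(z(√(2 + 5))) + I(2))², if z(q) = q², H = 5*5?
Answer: 3871 + 372*√3 ≈ 4515.3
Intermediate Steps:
H = 25
I(D) = √(25 + D) (I(D) = √(D + 25) = √(25 + D))
U(l) = 6 + l + l² (U(l) = 6 + (l*l + l) = 6 + (l² + l) = 6 + (l + l²) = 6 + l + l²)
(U(z(√(2 + 5))) + I(2))² = ((6 + (√(2 + 5))² + ((√(2 + 5))²)²) + √(25 + 2))² = ((6 + (√7)² + ((√7)²)²) + √27)² = ((6 + 7 + 7²) + 3*√3)² = ((6 + 7 + 49) + 3*√3)² = (62 + 3*√3)²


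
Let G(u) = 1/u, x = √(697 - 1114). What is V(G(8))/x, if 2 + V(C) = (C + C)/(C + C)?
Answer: I*√417/417 ≈ 0.04897*I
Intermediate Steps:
x = I*√417 (x = √(-417) = I*√417 ≈ 20.421*I)
G(u) = 1/u
V(C) = -1 (V(C) = -2 + (C + C)/(C + C) = -2 + (2*C)/((2*C)) = -2 + (2*C)*(1/(2*C)) = -2 + 1 = -1)
V(G(8))/x = -1/(I*√417) = -(-1)*I*√417/417 = I*√417/417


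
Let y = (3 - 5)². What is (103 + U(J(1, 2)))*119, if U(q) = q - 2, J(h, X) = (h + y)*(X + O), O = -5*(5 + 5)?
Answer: -16541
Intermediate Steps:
y = 4 (y = (-2)² = 4)
O = -50 (O = -5*10 = -50)
J(h, X) = (-50 + X)*(4 + h) (J(h, X) = (h + 4)*(X - 50) = (4 + h)*(-50 + X) = (-50 + X)*(4 + h))
U(q) = -2 + q
(103 + U(J(1, 2)))*119 = (103 + (-2 + (-200 - 50*1 + 4*2 + 2*1)))*119 = (103 + (-2 + (-200 - 50 + 8 + 2)))*119 = (103 + (-2 - 240))*119 = (103 - 242)*119 = -139*119 = -16541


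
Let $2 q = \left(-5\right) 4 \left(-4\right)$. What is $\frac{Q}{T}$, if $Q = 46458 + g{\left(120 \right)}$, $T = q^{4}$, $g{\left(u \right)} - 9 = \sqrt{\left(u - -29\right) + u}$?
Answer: $\frac{46467}{2560000} + \frac{\sqrt{269}}{2560000} \approx 0.018158$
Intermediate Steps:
$q = 40$ ($q = \frac{\left(-5\right) 4 \left(-4\right)}{2} = \frac{\left(-20\right) \left(-4\right)}{2} = \frac{1}{2} \cdot 80 = 40$)
$g{\left(u \right)} = 9 + \sqrt{29 + 2 u}$ ($g{\left(u \right)} = 9 + \sqrt{\left(u - -29\right) + u} = 9 + \sqrt{\left(u + 29\right) + u} = 9 + \sqrt{\left(29 + u\right) + u} = 9 + \sqrt{29 + 2 u}$)
$T = 2560000$ ($T = 40^{4} = 2560000$)
$Q = 46467 + \sqrt{269}$ ($Q = 46458 + \left(9 + \sqrt{29 + 2 \cdot 120}\right) = 46458 + \left(9 + \sqrt{29 + 240}\right) = 46458 + \left(9 + \sqrt{269}\right) = 46467 + \sqrt{269} \approx 46483.0$)
$\frac{Q}{T} = \frac{46467 + \sqrt{269}}{2560000} = \left(46467 + \sqrt{269}\right) \frac{1}{2560000} = \frac{46467}{2560000} + \frac{\sqrt{269}}{2560000}$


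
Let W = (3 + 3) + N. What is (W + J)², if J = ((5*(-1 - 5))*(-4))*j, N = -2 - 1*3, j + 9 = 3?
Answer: 516961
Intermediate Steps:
j = -6 (j = -9 + 3 = -6)
N = -5 (N = -2 - 3 = -5)
J = -720 (J = ((5*(-1 - 5))*(-4))*(-6) = ((5*(-6))*(-4))*(-6) = -30*(-4)*(-6) = 120*(-6) = -720)
W = 1 (W = (3 + 3) - 5 = 6 - 5 = 1)
(W + J)² = (1 - 720)² = (-719)² = 516961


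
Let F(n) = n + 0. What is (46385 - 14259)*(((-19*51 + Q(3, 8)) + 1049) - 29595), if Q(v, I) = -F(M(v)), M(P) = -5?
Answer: -948038260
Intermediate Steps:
F(n) = n
Q(v, I) = 5 (Q(v, I) = -1*(-5) = 5)
(46385 - 14259)*(((-19*51 + Q(3, 8)) + 1049) - 29595) = (46385 - 14259)*(((-19*51 + 5) + 1049) - 29595) = 32126*(((-969 + 5) + 1049) - 29595) = 32126*((-964 + 1049) - 29595) = 32126*(85 - 29595) = 32126*(-29510) = -948038260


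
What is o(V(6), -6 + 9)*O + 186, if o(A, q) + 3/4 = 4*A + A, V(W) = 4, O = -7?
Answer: 205/4 ≈ 51.250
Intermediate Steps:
o(A, q) = -3/4 + 5*A (o(A, q) = -3/4 + (4*A + A) = -3/4 + 5*A)
o(V(6), -6 + 9)*O + 186 = (-3/4 + 5*4)*(-7) + 186 = (-3/4 + 20)*(-7) + 186 = (77/4)*(-7) + 186 = -539/4 + 186 = 205/4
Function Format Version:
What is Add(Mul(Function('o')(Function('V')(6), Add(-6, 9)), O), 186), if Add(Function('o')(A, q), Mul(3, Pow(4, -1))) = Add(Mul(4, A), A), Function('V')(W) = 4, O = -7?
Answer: Rational(205, 4) ≈ 51.250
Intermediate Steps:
Function('o')(A, q) = Add(Rational(-3, 4), Mul(5, A)) (Function('o')(A, q) = Add(Rational(-3, 4), Add(Mul(4, A), A)) = Add(Rational(-3, 4), Mul(5, A)))
Add(Mul(Function('o')(Function('V')(6), Add(-6, 9)), O), 186) = Add(Mul(Add(Rational(-3, 4), Mul(5, 4)), -7), 186) = Add(Mul(Add(Rational(-3, 4), 20), -7), 186) = Add(Mul(Rational(77, 4), -7), 186) = Add(Rational(-539, 4), 186) = Rational(205, 4)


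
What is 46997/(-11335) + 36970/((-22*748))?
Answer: -596218791/93264380 ≈ -6.3928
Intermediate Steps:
46997/(-11335) + 36970/((-22*748)) = 46997*(-1/11335) + 36970/(-16456) = -46997/11335 + 36970*(-1/16456) = -46997/11335 - 18485/8228 = -596218791/93264380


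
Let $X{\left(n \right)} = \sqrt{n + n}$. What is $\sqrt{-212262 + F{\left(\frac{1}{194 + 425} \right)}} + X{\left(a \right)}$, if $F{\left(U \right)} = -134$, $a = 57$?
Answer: $\sqrt{114} + 2 i \sqrt{53099} \approx 10.677 + 460.86 i$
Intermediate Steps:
$X{\left(n \right)} = \sqrt{2} \sqrt{n}$ ($X{\left(n \right)} = \sqrt{2 n} = \sqrt{2} \sqrt{n}$)
$\sqrt{-212262 + F{\left(\frac{1}{194 + 425} \right)}} + X{\left(a \right)} = \sqrt{-212262 - 134} + \sqrt{2} \sqrt{57} = \sqrt{-212396} + \sqrt{114} = 2 i \sqrt{53099} + \sqrt{114} = \sqrt{114} + 2 i \sqrt{53099}$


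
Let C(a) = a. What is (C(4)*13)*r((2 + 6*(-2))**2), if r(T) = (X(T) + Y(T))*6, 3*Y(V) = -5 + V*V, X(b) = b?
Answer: 1070680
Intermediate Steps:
Y(V) = -5/3 + V**2/3 (Y(V) = (-5 + V*V)/3 = (-5 + V**2)/3 = -5/3 + V**2/3)
r(T) = -10 + 2*T**2 + 6*T (r(T) = (T + (-5/3 + T**2/3))*6 = (-5/3 + T + T**2/3)*6 = -10 + 2*T**2 + 6*T)
(C(4)*13)*r((2 + 6*(-2))**2) = (4*13)*(-10 + 2*((2 + 6*(-2))**2)**2 + 6*(2 + 6*(-2))**2) = 52*(-10 + 2*((2 - 12)**2)**2 + 6*(2 - 12)**2) = 52*(-10 + 2*((-10)**2)**2 + 6*(-10)**2) = 52*(-10 + 2*100**2 + 6*100) = 52*(-10 + 2*10000 + 600) = 52*(-10 + 20000 + 600) = 52*20590 = 1070680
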